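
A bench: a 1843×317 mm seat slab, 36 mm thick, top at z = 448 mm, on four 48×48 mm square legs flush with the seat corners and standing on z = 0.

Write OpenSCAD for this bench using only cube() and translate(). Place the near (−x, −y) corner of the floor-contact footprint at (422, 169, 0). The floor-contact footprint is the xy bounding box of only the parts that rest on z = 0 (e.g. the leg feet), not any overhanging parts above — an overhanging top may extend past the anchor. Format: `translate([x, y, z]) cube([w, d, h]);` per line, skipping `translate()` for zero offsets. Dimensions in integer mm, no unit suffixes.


translate([422, 169, 412]) cube([1843, 317, 36]);
translate([422, 169, 0]) cube([48, 48, 412]);
translate([422, 438, 0]) cube([48, 48, 412]);
translate([2217, 169, 0]) cube([48, 48, 412]);
translate([2217, 438, 0]) cube([48, 48, 412]);


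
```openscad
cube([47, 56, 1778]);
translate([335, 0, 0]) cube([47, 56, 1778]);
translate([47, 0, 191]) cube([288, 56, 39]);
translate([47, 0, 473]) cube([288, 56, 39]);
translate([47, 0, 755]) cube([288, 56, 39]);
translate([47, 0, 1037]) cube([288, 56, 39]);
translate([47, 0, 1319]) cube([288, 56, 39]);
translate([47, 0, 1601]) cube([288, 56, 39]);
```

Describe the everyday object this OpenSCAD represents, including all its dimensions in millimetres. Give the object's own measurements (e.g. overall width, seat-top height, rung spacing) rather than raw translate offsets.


A straight ladder. Two 47×56 mm vertical rails, 1778 mm tall, stand 382 mm apart (outside-to-outside) with their front faces coplanar on the −y side. 6 rungs, each 56 mm deep and 39 mm tall, span between the inner faces of the rails, front faces flush with the rails. The lowest rung's underside is at z = 191 mm and rungs are spaced 282 mm apart (underside to underside).


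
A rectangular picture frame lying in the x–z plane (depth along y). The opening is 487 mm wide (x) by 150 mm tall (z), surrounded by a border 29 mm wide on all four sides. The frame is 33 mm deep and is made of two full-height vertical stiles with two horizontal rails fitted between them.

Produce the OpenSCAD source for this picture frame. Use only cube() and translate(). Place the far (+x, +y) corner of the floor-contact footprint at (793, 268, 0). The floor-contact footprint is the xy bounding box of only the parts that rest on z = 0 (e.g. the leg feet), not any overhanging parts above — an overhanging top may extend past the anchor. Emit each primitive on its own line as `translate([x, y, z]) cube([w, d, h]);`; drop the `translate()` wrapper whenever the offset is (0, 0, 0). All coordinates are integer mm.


translate([248, 235, 0]) cube([29, 33, 208]);
translate([764, 235, 0]) cube([29, 33, 208]);
translate([277, 235, 0]) cube([487, 33, 29]);
translate([277, 235, 179]) cube([487, 33, 29]);


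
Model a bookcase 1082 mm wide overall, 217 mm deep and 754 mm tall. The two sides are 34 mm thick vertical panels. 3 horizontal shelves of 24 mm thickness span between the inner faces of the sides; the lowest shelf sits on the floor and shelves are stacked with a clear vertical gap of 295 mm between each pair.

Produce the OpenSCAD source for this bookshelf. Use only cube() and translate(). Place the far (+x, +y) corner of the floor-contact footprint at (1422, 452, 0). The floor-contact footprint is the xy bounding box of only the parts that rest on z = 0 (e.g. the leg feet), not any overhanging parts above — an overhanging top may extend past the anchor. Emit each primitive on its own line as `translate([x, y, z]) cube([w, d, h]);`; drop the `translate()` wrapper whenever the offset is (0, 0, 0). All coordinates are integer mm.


translate([340, 235, 0]) cube([34, 217, 754]);
translate([1388, 235, 0]) cube([34, 217, 754]);
translate([374, 235, 0]) cube([1014, 217, 24]);
translate([374, 235, 319]) cube([1014, 217, 24]);
translate([374, 235, 638]) cube([1014, 217, 24]);


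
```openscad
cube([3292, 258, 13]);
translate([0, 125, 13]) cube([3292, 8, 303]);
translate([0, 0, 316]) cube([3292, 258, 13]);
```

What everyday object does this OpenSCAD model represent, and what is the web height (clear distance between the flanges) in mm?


An I-beam. The web height is 303 mm.

Two wide flanges with a thin centred web — an I-beam. Overall 329 mm minus two 13 mm flanges gives a web of 329 − 2·13 = 303 mm.


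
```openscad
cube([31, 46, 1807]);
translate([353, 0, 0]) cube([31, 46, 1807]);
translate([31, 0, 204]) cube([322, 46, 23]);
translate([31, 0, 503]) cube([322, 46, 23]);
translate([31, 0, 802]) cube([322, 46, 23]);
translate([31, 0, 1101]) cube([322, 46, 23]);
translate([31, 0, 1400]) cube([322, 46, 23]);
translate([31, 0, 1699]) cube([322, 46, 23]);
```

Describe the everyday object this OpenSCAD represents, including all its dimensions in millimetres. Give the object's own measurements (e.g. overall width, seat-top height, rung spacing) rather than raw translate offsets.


A straight ladder. Two 31×46 mm vertical rails, 1807 mm tall, stand 384 mm apart (outside-to-outside) with their front faces coplanar on the −y side. 6 rungs, each 46 mm deep and 23 mm tall, span between the inner faces of the rails, front faces flush with the rails. The lowest rung's underside is at z = 204 mm and rungs are spaced 299 mm apart (underside to underside).


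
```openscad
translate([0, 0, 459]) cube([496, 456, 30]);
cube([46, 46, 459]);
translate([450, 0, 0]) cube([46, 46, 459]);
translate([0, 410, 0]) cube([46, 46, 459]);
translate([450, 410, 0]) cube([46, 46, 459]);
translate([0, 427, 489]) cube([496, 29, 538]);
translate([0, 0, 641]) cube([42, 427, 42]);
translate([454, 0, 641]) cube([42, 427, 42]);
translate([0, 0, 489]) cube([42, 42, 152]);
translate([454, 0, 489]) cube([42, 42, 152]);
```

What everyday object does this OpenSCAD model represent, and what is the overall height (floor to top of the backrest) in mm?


A chair. The overall height is 1027 mm.

A slab on four corner posts with a tall panel at the back — a chair. The seat slab sits at z = 459 with thickness 30, and the 538 mm backrest starts at the seat top, so the overall height is 459 + 30 + 538 = 1027 mm.


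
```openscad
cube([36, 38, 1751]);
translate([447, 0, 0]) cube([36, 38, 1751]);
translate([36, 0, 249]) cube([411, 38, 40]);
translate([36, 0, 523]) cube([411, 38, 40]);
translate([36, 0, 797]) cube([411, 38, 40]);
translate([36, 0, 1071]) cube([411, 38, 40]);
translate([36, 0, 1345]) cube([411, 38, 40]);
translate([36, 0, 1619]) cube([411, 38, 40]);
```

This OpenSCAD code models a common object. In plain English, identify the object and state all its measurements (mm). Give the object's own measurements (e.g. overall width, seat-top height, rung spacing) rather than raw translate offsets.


A straight ladder. Two 36×38 mm vertical rails, 1751 mm tall, stand 483 mm apart (outside-to-outside) with their front faces coplanar on the −y side. 6 rungs, each 38 mm deep and 40 mm tall, span between the inner faces of the rails, front faces flush with the rails. The lowest rung's underside is at z = 249 mm and rungs are spaced 274 mm apart (underside to underside).


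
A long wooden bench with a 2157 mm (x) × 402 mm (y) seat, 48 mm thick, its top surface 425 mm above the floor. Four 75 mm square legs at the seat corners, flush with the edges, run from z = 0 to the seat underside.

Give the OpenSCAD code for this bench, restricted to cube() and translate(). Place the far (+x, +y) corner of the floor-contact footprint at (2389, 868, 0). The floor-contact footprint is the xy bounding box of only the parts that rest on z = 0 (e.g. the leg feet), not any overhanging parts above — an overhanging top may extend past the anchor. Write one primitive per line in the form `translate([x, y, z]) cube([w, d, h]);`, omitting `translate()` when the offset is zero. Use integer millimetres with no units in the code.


translate([232, 466, 377]) cube([2157, 402, 48]);
translate([232, 466, 0]) cube([75, 75, 377]);
translate([232, 793, 0]) cube([75, 75, 377]);
translate([2314, 466, 0]) cube([75, 75, 377]);
translate([2314, 793, 0]) cube([75, 75, 377]);


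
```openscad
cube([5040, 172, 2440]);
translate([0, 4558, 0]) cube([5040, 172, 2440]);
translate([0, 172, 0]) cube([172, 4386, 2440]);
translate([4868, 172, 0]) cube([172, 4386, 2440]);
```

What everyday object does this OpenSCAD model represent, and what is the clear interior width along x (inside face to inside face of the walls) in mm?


A house (or room) frame. The interior width is 4696 mm.

Four 2440 mm walls enclosing a rectangle with no floor or roof — a room or house frame. Outside width is 5040 mm and wall thickness is 172 mm, so the interior width is 5040 − 2 × 172 = 4696 mm.


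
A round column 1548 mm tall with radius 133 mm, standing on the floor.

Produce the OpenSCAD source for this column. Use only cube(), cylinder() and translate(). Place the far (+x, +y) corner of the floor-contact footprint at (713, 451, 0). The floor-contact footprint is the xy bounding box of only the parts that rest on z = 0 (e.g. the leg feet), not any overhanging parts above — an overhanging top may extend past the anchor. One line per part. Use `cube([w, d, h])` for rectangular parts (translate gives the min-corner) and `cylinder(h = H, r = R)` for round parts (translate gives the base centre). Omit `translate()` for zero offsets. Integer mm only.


translate([580, 318, 0]) cylinder(h = 1548, r = 133);


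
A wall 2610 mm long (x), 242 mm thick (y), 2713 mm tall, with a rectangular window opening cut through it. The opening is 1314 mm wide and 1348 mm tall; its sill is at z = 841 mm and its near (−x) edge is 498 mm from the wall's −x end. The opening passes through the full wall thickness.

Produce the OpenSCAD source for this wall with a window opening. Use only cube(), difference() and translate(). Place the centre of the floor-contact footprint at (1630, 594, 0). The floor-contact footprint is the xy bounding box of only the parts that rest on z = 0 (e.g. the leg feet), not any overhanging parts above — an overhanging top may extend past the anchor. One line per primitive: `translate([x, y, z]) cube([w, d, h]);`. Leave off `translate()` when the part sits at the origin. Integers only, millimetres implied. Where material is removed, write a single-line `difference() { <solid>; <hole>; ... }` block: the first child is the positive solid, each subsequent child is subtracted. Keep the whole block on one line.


difference() { translate([325, 473, 0]) cube([2610, 242, 2713]); translate([823, 473, 841]) cube([1314, 242, 1348]); }


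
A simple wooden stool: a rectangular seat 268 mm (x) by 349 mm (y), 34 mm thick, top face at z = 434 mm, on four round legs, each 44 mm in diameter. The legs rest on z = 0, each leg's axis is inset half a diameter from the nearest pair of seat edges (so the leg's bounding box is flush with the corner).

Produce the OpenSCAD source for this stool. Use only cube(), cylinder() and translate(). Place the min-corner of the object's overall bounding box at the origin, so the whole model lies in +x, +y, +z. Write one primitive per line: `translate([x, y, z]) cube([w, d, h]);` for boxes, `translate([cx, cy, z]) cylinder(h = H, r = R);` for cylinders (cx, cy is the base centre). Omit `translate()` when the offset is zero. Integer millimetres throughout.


// leg_h = 434 - 34 = 400
translate([0, 0, 400]) cube([268, 349, 34]);
translate([22, 22, 0]) cylinder(h = 400, r = 22);
translate([246, 22, 0]) cylinder(h = 400, r = 22);
translate([22, 327, 0]) cylinder(h = 400, r = 22);
translate([246, 327, 0]) cylinder(h = 400, r = 22);


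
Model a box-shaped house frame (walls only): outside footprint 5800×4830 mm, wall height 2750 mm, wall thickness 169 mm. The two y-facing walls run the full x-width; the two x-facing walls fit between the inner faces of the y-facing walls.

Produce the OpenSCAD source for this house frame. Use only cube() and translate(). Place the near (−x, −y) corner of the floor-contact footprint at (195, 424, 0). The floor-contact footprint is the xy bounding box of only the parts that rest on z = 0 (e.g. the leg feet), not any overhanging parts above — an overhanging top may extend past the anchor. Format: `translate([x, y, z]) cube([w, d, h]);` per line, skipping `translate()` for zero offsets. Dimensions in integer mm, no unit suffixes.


translate([195, 424, 0]) cube([5800, 169, 2750]);
translate([195, 5085, 0]) cube([5800, 169, 2750]);
translate([195, 593, 0]) cube([169, 4492, 2750]);
translate([5826, 593, 0]) cube([169, 4492, 2750]);


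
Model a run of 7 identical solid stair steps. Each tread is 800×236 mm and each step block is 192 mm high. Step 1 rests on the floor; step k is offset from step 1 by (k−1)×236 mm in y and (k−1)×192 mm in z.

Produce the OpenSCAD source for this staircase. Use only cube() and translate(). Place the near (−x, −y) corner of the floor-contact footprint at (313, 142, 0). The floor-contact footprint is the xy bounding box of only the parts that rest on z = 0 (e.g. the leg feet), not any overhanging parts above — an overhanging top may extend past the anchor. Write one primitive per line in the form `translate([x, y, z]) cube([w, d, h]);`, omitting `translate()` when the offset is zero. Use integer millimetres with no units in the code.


translate([313, 142, 0]) cube([800, 236, 192]);
translate([313, 378, 192]) cube([800, 236, 192]);
translate([313, 614, 384]) cube([800, 236, 192]);
translate([313, 850, 576]) cube([800, 236, 192]);
translate([313, 1086, 768]) cube([800, 236, 192]);
translate([313, 1322, 960]) cube([800, 236, 192]);
translate([313, 1558, 1152]) cube([800, 236, 192]);


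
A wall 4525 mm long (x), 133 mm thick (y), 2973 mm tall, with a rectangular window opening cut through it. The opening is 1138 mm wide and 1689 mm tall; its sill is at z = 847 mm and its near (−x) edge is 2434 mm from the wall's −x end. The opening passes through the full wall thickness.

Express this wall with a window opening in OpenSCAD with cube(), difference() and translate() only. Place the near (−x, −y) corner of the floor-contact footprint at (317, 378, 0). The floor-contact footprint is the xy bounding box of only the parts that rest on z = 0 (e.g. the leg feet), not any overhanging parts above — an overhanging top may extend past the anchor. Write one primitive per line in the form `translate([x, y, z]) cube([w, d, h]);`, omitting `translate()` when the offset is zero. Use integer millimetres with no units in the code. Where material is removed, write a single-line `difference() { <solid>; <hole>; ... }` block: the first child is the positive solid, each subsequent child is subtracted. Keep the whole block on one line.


difference() { translate([317, 378, 0]) cube([4525, 133, 2973]); translate([2751, 378, 847]) cube([1138, 133, 1689]); }


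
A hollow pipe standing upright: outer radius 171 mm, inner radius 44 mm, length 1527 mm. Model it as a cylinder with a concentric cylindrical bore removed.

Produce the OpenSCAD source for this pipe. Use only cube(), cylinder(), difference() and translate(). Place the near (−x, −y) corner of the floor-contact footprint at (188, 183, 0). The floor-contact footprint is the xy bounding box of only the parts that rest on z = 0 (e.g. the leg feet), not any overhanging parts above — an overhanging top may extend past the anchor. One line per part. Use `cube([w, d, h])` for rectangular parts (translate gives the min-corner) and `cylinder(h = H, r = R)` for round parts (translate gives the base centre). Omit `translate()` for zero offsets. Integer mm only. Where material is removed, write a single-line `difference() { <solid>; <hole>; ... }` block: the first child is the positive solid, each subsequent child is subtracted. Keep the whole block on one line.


difference() { translate([359, 354, 0]) cylinder(h = 1527, r = 171); translate([359, 354, 0]) cylinder(h = 1527, r = 44); }


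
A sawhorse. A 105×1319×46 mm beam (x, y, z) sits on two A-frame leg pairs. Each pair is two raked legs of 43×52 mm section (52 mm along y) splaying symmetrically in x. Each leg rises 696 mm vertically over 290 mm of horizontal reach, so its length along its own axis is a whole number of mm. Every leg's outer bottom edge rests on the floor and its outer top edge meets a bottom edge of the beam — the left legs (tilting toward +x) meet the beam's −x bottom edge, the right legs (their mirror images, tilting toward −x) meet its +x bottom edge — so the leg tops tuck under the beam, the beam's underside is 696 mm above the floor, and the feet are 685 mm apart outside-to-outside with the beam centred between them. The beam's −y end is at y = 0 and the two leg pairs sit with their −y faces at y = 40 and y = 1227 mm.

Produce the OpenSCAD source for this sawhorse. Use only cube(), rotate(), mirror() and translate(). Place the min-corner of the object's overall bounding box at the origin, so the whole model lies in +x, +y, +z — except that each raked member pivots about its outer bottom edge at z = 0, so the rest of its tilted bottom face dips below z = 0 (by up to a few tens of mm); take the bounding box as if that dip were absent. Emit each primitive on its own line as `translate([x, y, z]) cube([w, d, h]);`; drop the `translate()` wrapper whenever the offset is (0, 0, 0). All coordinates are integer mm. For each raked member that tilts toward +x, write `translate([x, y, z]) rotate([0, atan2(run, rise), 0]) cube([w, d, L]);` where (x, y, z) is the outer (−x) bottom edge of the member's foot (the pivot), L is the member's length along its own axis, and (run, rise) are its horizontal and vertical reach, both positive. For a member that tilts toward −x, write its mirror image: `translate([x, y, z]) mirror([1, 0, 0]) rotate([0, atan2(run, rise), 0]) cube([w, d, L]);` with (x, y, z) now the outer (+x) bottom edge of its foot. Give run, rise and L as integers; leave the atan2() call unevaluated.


translate([290, 0, 696]) cube([105, 1319, 46]);
translate([0, 40, 0]) rotate([0, atan2(290, 696), 0]) cube([43, 52, 754]);
translate([685, 40, 0]) mirror([1, 0, 0]) rotate([0, atan2(290, 696), 0]) cube([43, 52, 754]);
translate([0, 1227, 0]) rotate([0, atan2(290, 696), 0]) cube([43, 52, 754]);
translate([685, 1227, 0]) mirror([1, 0, 0]) rotate([0, atan2(290, 696), 0]) cube([43, 52, 754]);


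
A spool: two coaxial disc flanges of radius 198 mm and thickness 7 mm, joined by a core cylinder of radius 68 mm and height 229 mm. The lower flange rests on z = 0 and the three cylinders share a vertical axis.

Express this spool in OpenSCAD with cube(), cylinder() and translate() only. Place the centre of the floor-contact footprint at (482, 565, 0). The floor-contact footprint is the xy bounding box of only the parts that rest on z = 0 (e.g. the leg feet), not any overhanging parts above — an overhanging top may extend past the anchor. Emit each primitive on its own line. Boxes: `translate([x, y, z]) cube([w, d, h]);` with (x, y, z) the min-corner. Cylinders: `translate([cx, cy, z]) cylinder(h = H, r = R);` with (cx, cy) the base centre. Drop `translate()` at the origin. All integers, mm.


translate([482, 565, 0]) cylinder(h = 7, r = 198);
translate([482, 565, 7]) cylinder(h = 229, r = 68);
translate([482, 565, 236]) cylinder(h = 7, r = 198);


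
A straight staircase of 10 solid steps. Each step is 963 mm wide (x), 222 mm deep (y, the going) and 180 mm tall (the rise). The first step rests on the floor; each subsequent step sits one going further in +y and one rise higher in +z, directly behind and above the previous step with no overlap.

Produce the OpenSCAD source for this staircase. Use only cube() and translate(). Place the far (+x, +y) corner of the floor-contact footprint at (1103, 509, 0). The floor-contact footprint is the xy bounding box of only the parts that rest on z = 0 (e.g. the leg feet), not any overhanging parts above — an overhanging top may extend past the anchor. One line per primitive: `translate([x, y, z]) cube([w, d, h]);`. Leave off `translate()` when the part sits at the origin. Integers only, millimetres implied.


translate([140, 287, 0]) cube([963, 222, 180]);
translate([140, 509, 180]) cube([963, 222, 180]);
translate([140, 731, 360]) cube([963, 222, 180]);
translate([140, 953, 540]) cube([963, 222, 180]);
translate([140, 1175, 720]) cube([963, 222, 180]);
translate([140, 1397, 900]) cube([963, 222, 180]);
translate([140, 1619, 1080]) cube([963, 222, 180]);
translate([140, 1841, 1260]) cube([963, 222, 180]);
translate([140, 2063, 1440]) cube([963, 222, 180]);
translate([140, 2285, 1620]) cube([963, 222, 180]);


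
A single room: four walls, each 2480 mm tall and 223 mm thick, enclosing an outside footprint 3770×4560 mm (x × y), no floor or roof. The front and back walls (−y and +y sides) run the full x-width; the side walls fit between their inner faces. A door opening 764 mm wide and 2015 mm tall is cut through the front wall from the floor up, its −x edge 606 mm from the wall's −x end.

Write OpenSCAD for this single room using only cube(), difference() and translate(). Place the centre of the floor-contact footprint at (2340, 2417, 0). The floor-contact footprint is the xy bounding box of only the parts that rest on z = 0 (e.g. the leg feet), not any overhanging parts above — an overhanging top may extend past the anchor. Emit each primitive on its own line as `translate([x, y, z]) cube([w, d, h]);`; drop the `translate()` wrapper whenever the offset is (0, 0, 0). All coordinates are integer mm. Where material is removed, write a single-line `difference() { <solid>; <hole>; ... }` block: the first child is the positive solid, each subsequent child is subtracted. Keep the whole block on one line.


difference() { translate([455, 137, 0]) cube([3770, 223, 2480]); translate([1061, 137, 0]) cube([764, 223, 2015]); }
translate([455, 4474, 0]) cube([3770, 223, 2480]);
translate([455, 360, 0]) cube([223, 4114, 2480]);
translate([4002, 360, 0]) cube([223, 4114, 2480]);


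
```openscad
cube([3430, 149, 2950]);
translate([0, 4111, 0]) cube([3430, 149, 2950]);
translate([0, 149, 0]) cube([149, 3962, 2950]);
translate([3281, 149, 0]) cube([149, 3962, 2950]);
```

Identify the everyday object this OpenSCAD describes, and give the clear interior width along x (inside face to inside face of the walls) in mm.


A house (or room) frame. The interior width is 3132 mm.

Four 2950 mm walls enclosing a rectangle with no floor or roof — a room or house frame. Outside width is 3430 mm and wall thickness is 149 mm, so the interior width is 3430 − 2 × 149 = 3132 mm.


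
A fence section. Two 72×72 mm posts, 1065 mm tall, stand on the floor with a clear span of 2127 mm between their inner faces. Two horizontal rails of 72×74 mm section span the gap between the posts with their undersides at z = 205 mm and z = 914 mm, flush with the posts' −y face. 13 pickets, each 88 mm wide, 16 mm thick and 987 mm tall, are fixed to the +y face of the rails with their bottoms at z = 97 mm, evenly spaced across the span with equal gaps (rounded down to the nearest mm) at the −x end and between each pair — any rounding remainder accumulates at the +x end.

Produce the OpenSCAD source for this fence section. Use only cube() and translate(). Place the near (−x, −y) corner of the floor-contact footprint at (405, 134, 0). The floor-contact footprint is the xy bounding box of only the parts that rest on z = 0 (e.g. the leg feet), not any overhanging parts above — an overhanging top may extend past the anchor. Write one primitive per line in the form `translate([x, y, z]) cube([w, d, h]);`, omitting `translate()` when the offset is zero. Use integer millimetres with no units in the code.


translate([405, 134, 0]) cube([72, 72, 1065]);
translate([2604, 134, 0]) cube([72, 72, 1065]);
translate([477, 134, 205]) cube([2127, 72, 74]);
translate([477, 134, 914]) cube([2127, 72, 74]);
translate([547, 206, 97]) cube([88, 16, 987]);
translate([705, 206, 97]) cube([88, 16, 987]);
translate([863, 206, 97]) cube([88, 16, 987]);
translate([1021, 206, 97]) cube([88, 16, 987]);
translate([1179, 206, 97]) cube([88, 16, 987]);
translate([1337, 206, 97]) cube([88, 16, 987]);
translate([1495, 206, 97]) cube([88, 16, 987]);
translate([1653, 206, 97]) cube([88, 16, 987]);
translate([1811, 206, 97]) cube([88, 16, 987]);
translate([1969, 206, 97]) cube([88, 16, 987]);
translate([2127, 206, 97]) cube([88, 16, 987]);
translate([2285, 206, 97]) cube([88, 16, 987]);
translate([2443, 206, 97]) cube([88, 16, 987]);


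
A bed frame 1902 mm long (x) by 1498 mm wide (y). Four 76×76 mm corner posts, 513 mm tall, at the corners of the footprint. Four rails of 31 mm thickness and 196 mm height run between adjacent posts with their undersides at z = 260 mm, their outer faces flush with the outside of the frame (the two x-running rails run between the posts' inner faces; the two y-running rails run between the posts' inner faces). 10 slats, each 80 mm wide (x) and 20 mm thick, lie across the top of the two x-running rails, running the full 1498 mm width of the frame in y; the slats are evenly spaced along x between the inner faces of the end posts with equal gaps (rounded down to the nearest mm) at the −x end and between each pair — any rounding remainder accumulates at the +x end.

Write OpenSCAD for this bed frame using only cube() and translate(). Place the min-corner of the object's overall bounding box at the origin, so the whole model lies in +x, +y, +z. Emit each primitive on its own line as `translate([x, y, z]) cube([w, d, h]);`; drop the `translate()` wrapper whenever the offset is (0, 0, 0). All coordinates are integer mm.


// slat z = rail_z + rail_h = 260 + 196 = 456
// slat gap = ⌊(1750 − 10·80) / 11⌋ = 86
cube([76, 76, 513]);
translate([0, 1422, 0]) cube([76, 76, 513]);
translate([1826, 0, 0]) cube([76, 76, 513]);
translate([1826, 1422, 0]) cube([76, 76, 513]);
translate([76, 0, 260]) cube([1750, 31, 196]);
translate([76, 1467, 260]) cube([1750, 31, 196]);
translate([0, 76, 260]) cube([31, 1346, 196]);
translate([1871, 76, 260]) cube([31, 1346, 196]);
translate([162, 0, 456]) cube([80, 1498, 20]);
translate([328, 0, 456]) cube([80, 1498, 20]);
translate([494, 0, 456]) cube([80, 1498, 20]);
translate([660, 0, 456]) cube([80, 1498, 20]);
translate([826, 0, 456]) cube([80, 1498, 20]);
translate([992, 0, 456]) cube([80, 1498, 20]);
translate([1158, 0, 456]) cube([80, 1498, 20]);
translate([1324, 0, 456]) cube([80, 1498, 20]);
translate([1490, 0, 456]) cube([80, 1498, 20]);
translate([1656, 0, 456]) cube([80, 1498, 20]);


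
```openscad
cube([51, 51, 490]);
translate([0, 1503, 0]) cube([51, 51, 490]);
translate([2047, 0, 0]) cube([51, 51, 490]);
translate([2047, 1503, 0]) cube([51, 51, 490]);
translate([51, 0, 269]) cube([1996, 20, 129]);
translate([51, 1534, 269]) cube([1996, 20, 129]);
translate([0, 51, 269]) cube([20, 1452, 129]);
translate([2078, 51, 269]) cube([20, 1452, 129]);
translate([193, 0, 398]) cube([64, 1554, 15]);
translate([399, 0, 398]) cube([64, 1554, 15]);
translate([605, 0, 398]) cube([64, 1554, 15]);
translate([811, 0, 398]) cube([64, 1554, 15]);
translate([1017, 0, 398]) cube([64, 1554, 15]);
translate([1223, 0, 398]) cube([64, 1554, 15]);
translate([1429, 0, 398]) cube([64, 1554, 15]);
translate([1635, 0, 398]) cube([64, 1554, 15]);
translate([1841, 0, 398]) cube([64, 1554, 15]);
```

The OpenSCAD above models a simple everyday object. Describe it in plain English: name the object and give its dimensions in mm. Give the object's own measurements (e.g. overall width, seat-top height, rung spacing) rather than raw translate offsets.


A bed frame 2098 mm long (x) by 1554 mm wide (y). Four 51×51 mm corner posts, 490 mm tall, at the corners of the footprint. Four rails of 20 mm thickness and 129 mm height run between adjacent posts with their undersides at z = 269 mm, their outer faces flush with the outside of the frame (the two x-running rails run between the posts' inner faces; the two y-running rails run between the posts' inner faces). 9 slats, each 64 mm wide (x) and 15 mm thick, lie across the top of the two x-running rails, running the full 1554 mm width of the frame in y; along x they sit between the end posts with a 142 mm gap after the −x posts and between neighbouring slats and before the +x posts.


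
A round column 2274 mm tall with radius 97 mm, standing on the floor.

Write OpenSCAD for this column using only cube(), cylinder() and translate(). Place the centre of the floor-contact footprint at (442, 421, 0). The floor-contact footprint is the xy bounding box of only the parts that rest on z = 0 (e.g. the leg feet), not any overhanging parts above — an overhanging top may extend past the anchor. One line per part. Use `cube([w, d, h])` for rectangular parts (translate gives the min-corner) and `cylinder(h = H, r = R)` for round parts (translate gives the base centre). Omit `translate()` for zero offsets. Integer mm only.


translate([442, 421, 0]) cylinder(h = 2274, r = 97);


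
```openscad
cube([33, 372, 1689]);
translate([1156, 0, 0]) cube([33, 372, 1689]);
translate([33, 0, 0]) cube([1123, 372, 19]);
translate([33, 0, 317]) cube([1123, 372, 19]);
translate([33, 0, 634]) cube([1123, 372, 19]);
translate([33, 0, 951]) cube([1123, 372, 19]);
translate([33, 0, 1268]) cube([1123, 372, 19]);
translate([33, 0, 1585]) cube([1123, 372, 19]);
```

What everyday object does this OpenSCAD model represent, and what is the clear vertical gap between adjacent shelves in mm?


A bookshelf. The clear shelf gap is 298 mm.

Two tall side panels with 6 horizontal boards between them — a bookshelf. The first two shelf undersides are at z = 0 and z = 317; with shelf thickness 19, the clear gap is 317 − 0 − 19 = 298 mm.


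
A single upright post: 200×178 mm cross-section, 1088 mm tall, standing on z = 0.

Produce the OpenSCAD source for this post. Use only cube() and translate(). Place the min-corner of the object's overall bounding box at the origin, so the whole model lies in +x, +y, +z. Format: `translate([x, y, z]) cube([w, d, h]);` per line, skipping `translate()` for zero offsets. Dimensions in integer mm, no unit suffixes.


cube([200, 178, 1088]);


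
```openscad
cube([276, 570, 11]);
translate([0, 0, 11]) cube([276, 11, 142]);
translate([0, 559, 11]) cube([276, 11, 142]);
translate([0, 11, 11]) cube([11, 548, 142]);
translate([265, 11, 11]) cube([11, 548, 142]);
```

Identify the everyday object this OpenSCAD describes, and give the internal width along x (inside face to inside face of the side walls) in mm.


An open box. The internal width is 254 mm.

A 276×570 base slab with four walls standing on it — an open box. The base is 276 mm wide and the walls are 11 mm thick, so the internal width is 276 − 2 × 11 = 254 mm.


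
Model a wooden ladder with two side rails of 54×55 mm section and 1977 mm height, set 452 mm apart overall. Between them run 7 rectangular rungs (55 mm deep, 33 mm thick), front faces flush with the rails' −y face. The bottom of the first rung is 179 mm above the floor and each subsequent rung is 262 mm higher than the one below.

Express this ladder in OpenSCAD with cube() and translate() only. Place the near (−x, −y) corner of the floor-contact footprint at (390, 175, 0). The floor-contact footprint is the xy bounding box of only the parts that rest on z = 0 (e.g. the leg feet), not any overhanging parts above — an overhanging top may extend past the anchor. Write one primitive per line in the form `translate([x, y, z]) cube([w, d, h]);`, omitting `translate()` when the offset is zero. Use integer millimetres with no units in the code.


translate([390, 175, 0]) cube([54, 55, 1977]);
translate([788, 175, 0]) cube([54, 55, 1977]);
translate([444, 175, 179]) cube([344, 55, 33]);
translate([444, 175, 441]) cube([344, 55, 33]);
translate([444, 175, 703]) cube([344, 55, 33]);
translate([444, 175, 965]) cube([344, 55, 33]);
translate([444, 175, 1227]) cube([344, 55, 33]);
translate([444, 175, 1489]) cube([344, 55, 33]);
translate([444, 175, 1751]) cube([344, 55, 33]);


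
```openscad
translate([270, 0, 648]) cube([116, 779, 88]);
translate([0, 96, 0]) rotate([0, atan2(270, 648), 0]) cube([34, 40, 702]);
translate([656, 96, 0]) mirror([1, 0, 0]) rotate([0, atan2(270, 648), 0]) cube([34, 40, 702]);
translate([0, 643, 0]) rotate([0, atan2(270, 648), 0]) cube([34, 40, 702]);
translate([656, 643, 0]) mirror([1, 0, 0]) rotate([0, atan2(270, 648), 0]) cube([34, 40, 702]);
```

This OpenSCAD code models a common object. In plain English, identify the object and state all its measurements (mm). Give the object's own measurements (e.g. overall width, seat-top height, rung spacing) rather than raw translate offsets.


A sawhorse. A 116×779×88 mm beam (x, y, z) sits on two A-frame leg pairs. Each pair is two raked legs of 34×40 mm section (40 mm along y) splaying symmetrically in x. Each leg rises 648 mm vertically over 270 mm of horizontal reach and is 702 mm long along its own axis. Every leg's outer bottom edge rests on the floor and its outer top edge meets a bottom edge of the beam — the left legs (tilting toward +x) meet the beam's −x bottom edge, the right legs (their mirror images, tilting toward −x) meet its +x bottom edge — so the leg tops tuck under the beam, the beam's underside is 648 mm above the floor, and the feet are 656 mm apart outside-to-outside with the beam centred between them. The two leg pairs are set in 96 mm from either end of the beam.


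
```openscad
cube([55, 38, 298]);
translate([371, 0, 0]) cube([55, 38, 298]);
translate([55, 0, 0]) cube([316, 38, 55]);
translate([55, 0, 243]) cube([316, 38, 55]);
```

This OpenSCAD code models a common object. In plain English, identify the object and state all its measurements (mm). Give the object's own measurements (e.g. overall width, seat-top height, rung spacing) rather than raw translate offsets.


A rectangular picture frame lying in the x–z plane (depth along y). The opening is 316 mm wide (x) by 188 mm tall (z), surrounded by a border 55 mm wide on all four sides. The frame is 38 mm deep and is made of two full-height vertical stiles with two horizontal rails fitted between them.


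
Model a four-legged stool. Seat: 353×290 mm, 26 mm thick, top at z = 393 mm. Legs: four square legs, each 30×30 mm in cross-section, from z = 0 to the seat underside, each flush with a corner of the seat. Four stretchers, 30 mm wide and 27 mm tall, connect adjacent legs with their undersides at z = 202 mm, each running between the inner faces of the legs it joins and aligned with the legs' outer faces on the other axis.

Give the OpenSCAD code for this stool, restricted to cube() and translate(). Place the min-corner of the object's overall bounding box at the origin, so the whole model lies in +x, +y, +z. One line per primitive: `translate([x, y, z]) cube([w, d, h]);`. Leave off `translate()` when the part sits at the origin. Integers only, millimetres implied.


// leg_h = 393 - 26 = 367
// stretcher span = 353 - 2*30 = 293
translate([0, 0, 367]) cube([353, 290, 26]);
cube([30, 30, 367]);
translate([323, 0, 0]) cube([30, 30, 367]);
translate([0, 260, 0]) cube([30, 30, 367]);
translate([323, 260, 0]) cube([30, 30, 367]);
translate([30, 0, 202]) cube([293, 30, 27]);
translate([30, 260, 202]) cube([293, 30, 27]);
translate([0, 30, 202]) cube([30, 230, 27]);
translate([323, 30, 202]) cube([30, 230, 27]);


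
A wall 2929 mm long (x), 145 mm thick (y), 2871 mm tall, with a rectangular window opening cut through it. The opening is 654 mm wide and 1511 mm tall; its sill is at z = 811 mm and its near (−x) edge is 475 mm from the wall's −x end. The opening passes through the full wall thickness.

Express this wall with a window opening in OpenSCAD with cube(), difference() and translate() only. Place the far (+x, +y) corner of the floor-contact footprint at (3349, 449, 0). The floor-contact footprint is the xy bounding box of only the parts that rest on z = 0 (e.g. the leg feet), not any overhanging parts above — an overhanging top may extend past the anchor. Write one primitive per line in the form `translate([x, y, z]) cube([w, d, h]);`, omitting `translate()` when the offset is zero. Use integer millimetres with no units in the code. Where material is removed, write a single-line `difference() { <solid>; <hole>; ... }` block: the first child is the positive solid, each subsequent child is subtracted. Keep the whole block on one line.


difference() { translate([420, 304, 0]) cube([2929, 145, 2871]); translate([895, 304, 811]) cube([654, 145, 1511]); }


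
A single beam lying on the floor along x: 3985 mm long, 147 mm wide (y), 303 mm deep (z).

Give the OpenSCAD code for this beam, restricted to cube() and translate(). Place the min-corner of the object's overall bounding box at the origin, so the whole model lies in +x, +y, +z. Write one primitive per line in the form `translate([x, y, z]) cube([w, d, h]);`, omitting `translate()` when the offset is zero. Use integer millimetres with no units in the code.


cube([3985, 147, 303]);


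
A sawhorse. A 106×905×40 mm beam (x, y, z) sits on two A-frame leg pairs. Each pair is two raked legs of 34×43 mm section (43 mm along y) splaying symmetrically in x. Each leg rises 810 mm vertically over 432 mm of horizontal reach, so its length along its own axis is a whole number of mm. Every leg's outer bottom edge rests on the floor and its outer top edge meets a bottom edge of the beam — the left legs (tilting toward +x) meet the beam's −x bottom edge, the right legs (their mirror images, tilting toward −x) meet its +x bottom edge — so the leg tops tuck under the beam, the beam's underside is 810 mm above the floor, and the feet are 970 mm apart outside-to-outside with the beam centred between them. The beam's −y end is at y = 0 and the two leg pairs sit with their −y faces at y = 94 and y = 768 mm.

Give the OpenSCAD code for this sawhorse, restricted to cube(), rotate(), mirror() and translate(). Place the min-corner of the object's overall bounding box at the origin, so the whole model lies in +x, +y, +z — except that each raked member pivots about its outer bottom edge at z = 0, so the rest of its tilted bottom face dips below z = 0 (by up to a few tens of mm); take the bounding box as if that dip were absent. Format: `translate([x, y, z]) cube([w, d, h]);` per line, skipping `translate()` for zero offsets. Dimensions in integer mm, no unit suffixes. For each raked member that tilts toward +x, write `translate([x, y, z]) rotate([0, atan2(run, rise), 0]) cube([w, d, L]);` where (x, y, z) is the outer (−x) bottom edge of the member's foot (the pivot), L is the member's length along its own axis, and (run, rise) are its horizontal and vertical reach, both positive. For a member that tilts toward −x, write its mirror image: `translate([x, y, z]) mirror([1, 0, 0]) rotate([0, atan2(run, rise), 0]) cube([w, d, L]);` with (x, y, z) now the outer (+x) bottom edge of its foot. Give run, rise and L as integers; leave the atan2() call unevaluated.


translate([432, 0, 810]) cube([106, 905, 40]);
translate([0, 94, 0]) rotate([0, atan2(432, 810), 0]) cube([34, 43, 918]);
translate([970, 94, 0]) mirror([1, 0, 0]) rotate([0, atan2(432, 810), 0]) cube([34, 43, 918]);
translate([0, 768, 0]) rotate([0, atan2(432, 810), 0]) cube([34, 43, 918]);
translate([970, 768, 0]) mirror([1, 0, 0]) rotate([0, atan2(432, 810), 0]) cube([34, 43, 918]);


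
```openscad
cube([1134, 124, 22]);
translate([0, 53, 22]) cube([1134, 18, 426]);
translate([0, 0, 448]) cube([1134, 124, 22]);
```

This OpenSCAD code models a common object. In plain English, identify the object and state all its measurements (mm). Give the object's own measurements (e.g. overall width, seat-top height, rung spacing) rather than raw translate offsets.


An I-beam lying along x, 1134 mm long. Overall section height 470 mm. Two flanges 124 mm wide (y) and 22 mm thick, one on the floor and one at the top; a web 18 mm thick runs between them, centred on the flange width.


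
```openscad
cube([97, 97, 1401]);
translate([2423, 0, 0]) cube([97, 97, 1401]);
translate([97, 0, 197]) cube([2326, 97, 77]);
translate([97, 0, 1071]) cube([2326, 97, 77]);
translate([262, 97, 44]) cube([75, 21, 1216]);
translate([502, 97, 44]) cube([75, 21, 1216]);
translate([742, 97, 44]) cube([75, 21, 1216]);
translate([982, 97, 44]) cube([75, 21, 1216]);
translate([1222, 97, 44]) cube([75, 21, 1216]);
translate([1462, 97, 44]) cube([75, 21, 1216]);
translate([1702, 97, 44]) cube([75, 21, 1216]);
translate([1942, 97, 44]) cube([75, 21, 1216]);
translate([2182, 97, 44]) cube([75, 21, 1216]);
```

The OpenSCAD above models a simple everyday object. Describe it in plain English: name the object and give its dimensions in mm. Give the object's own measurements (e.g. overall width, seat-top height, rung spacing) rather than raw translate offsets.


A fence section. Two 97×97 mm posts, 1401 mm tall, stand on the floor with a clear span of 2326 mm between their inner faces. Two horizontal rails of 97×77 mm section span the gap between the posts with their undersides at z = 197 mm and z = 1071 mm, flush with the posts' −y face. 9 pickets, each 75 mm wide, 21 mm thick and 1216 mm tall, are fixed to the +y face of the rails with their bottoms at z = 44 mm, spaced across the span with a 165 mm gap after the −x post and between neighbouring pickets, with 166 mm left before the +x post.
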